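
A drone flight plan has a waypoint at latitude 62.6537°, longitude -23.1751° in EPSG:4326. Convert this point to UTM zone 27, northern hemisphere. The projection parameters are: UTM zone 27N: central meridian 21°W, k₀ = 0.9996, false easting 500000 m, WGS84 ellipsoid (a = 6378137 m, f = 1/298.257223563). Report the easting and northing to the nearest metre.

Zone 27 central meridian λ₀ = 6×27 − 183 = -21°; Δλ = -2.1751°.
Transverse Mercator on WGS84 with k₀ = 0.9996 gives E = 388538.056 m, N = 6948886.018 m.

E 388538 m, N 6948886 m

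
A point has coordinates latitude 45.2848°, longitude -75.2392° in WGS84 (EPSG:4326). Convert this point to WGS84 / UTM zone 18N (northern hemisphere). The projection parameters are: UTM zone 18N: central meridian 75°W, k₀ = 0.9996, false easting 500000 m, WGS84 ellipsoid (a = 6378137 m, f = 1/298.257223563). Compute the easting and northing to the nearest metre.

E 481241 m, N 5014617 m

Zone 18 central meridian λ₀ = 6×18 − 183 = -75°; Δλ = -0.2392°.
Transverse Mercator on WGS84 with k₀ = 0.9996 gives E = 481241.012 m, N = 5014616.689 m.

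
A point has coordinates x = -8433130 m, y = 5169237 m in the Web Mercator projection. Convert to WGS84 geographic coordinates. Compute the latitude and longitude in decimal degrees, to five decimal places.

lat 42.05510°, lon -75.75610°

R = 6378137 m. λ = x/R = -75.75609572°.
φ = 2·arctan(exp(y/R)) − 90° = 2·arctan(2.24895) − 90° = 42.05510178°.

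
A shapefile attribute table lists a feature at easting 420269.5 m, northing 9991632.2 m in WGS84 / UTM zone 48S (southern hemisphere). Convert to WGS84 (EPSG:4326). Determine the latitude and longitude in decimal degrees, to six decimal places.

lat -0.075700°, lon 104.283500°

Zone 48S: λ₀ = 105°, k₀ = 0.9996, false easting 500000 m, false northing 10000000 m.
Meridian distance M = (N − FN)/k₀ = -8371.1 m.
Inverse transverse Mercator on WGS84 gives φ = -0.07570015°, λ = 104.28350031°.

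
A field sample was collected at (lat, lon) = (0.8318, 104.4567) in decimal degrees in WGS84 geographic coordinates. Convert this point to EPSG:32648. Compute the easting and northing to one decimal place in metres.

Zone 48 central meridian λ₀ = 6×48 − 183 = 105°; Δλ = -0.5433°.
Transverse Mercator on WGS84 with k₀ = 0.9996 gives E = 439549.729 m, N = 91943.118 m.

E 439549.7 m, N 91943.1 m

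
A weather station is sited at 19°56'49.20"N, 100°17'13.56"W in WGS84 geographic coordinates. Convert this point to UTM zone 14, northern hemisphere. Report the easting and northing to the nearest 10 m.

E 365310 m, N 2206130 m

Zone 14 central meridian λ₀ = 6×14 − 183 = -99°; Δλ = -1.2871°.
Transverse Mercator on WGS84 with k₀ = 0.9996 gives E = 365308.856 m, N = 2206132.519 m.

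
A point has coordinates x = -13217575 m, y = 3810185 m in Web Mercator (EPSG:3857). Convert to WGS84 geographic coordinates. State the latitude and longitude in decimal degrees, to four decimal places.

R = 6378137 m. λ = x/R = -118.73549641°.
φ = 2·arctan(exp(y/R)) − 90° = 2·arctan(1.81735) − 90° = 32.35639905°.

lat 32.3564°, lon -118.7355°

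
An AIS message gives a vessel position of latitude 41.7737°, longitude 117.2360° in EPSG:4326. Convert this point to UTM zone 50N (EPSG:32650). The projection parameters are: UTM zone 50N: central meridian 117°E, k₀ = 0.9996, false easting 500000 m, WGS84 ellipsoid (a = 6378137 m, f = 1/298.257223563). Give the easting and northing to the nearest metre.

E 519614 m, N 4624678 m

Zone 50 central meridian λ₀ = 6×50 − 183 = 117°; Δλ = +0.2360°.
Transverse Mercator on WGS84 with k₀ = 0.9996 gives E = 519614.062 m, N = 4624677.803 m.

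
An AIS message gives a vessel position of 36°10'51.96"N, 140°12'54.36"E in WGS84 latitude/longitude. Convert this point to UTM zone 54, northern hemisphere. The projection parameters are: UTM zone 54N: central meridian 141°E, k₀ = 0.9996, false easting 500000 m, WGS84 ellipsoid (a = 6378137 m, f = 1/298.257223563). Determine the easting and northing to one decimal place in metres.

E 429420.2 m, N 4004320.8 m

Zone 54 central meridian λ₀ = 6×54 − 183 = 141°; Δλ = -0.7849°.
Transverse Mercator on WGS84 with k₀ = 0.9996 gives E = 429420.248 m, N = 4004320.798 m.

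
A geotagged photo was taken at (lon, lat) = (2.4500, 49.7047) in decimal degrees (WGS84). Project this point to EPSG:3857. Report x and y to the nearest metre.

Web Mercator is spherical with R = a = 6378137 m.
x = R·λ = 6378137 × 0.042760567 = 272732.752 m.
y = R·ln tan(π/4 + φ/2) = 6378137 × 1.002689544 = 6395291.278 m.

x 272733 m, y 6395291 m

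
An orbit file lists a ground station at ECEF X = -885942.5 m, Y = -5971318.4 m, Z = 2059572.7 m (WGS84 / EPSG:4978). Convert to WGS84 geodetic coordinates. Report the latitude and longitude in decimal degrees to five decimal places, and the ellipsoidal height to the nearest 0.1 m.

lat 18.95630°, lon -98.43920°, h 2455.0 m

λ = atan2(Y, X) = -98.43920015°; p = √(X²+Y²) = 6036682.7 m.
Bowring's method on WGS84 (a = 6378137 m, b = 6356752.314 m) gives φ = 18.95630035°, h = 2454.983 m.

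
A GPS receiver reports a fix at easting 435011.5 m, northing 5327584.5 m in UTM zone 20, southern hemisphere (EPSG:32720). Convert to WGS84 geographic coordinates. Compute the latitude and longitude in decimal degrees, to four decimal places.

lat -42.2012°, lon -63.7872°

Zone 20S: λ₀ = -63°, k₀ = 0.9996, false easting 500000 m, false northing 10000000 m.
Meridian distance M = (N − FN)/k₀ = -4674285.2 m.
Inverse transverse Mercator on WGS84 gives φ = -42.20119975°, λ = -63.78720047°.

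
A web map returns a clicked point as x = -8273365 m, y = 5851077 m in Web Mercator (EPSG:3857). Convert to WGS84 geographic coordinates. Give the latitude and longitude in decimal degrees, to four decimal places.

R = 6378137 m. λ = x/R = -74.32090231°.
φ = 2·arctan(exp(y/R)) − 90° = 2·arctan(2.50269) − 90° = 46.43959710°.

lat 46.4396°, lon -74.3209°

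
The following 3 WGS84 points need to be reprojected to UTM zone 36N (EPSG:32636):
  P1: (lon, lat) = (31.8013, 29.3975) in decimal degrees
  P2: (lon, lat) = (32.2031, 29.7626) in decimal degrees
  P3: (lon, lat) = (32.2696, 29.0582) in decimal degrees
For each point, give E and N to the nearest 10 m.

UTM zone 36N: λ₀ = 33°, k₀ = 0.9996.
P1 (29.3975°, 31.8013°) → (383691.763, 3252623.787) m.
P2 (29.7626°, 32.2031°) → (422957.292, 3292745.957) m.
P3 (29.0582°, 32.2696°) → (428897.952, 3214653.831) m.

P1: E 383690 m, N 3252620 m; P2: E 422960 m, N 3292750 m; P3: E 428900 m, N 3214650 m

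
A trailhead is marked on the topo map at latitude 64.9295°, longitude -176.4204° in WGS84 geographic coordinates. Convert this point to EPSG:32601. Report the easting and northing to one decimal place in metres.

E 527403.7 m, N 7200723.1 m

Zone 1 central meridian λ₀ = 6×1 − 183 = -177°; Δλ = +0.5796°.
Transverse Mercator on WGS84 with k₀ = 0.9996 gives E = 527403.715 m, N = 7200723.084 m.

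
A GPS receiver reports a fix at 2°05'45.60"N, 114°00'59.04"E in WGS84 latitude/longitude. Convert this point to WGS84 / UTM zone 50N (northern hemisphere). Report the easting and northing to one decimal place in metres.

E 168070.0 m, N 231988.3 m

Zone 50 central meridian λ₀ = 6×50 − 183 = 117°; Δλ = -2.9836°.
Transverse Mercator on WGS84 with k₀ = 0.9996 gives E = 168070.004 m, N = 231988.319 m.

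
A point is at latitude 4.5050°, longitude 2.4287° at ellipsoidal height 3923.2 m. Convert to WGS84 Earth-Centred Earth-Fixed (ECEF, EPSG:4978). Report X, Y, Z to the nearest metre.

WGS84: a = 6378137 m, e² = 0.006694380; N(φ) = a/√(1−e²sin²φ) = 6378268.715 m.
X = (N+h)·cosφ·cosλ = 6356758.799 m; Y = (N+h)·cosφ·sinλ = 269616.954 m; Z = (N(1−e²)+h)·sinφ = 497942.434 m.

X 6356759 m, Y 269617 m, Z 497942 m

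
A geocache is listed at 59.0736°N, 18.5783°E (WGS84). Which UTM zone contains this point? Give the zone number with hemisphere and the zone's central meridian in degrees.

Zone 34N, central meridian 21°

UTM zone = ⌊(λ + 180)/6⌋ + 1; 18.5783° ∈ [18°, 24°) → zone 34.
Hemisphere: N (φ ≥ 0).
Central meridian λ₀ = 6×34 − 183 = 21°.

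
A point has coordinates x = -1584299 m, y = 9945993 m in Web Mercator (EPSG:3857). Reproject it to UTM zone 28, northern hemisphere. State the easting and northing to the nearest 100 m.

Web Mercator inverse (R = 6378137 m) → φ = 66.25140033°, λ = -14.23200006°.
UTM 28N forward: E = 534512.708 m, N = 7348144.022 m.

E 534500 m, N 7348100 m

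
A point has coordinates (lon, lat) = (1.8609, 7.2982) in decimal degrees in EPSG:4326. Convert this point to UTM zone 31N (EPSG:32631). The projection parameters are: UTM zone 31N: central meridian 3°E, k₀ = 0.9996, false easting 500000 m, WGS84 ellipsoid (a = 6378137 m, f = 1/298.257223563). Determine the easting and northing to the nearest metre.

Zone 31 central meridian λ₀ = 6×31 − 183 = 3°; Δλ = -1.1391°.
Transverse Mercator on WGS84 with k₀ = 0.9996 gives E = 374258.728 m, N = 806872.852 m.

E 374259 m, N 806873 m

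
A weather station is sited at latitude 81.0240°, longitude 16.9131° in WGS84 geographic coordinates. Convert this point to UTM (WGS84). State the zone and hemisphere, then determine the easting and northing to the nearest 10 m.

Zone 33N: E 533320 m, N 8996430 m

Longitude 16.9131° lies in the 6° band [12°, 18°), giving zone 33; latitude is north of the equator, so 33N.
Zone 33 central meridian λ₀ = 6×33 − 183 = 15°; Δλ = +1.9131°.
Transverse Mercator on WGS84 with k₀ = 0.9996 gives E = 533316.824 m, N = 8996432.738 m.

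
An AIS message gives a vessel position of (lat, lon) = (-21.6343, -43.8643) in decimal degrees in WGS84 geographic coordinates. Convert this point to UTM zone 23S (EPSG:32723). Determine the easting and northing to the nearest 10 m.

E 617530 m, N 7607220 m

Zone 23 central meridian λ₀ = 6×23 − 183 = -45°; Δλ = +1.1357°.
Transverse Mercator on WGS84 with k₀ = 0.9996 gives E = 617531.735 m, N = 7607220.514 m.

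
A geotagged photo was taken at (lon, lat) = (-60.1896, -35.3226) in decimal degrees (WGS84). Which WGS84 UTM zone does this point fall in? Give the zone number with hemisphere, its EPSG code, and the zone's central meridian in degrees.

Zone 20S (EPSG:32720), central meridian -63°

UTM zone = ⌊(λ + 180)/6⌋ + 1; -60.1896° ∈ [-66°, -60°) → zone 20.
Hemisphere: S (φ < 0).
Central meridian λ₀ = 6×20 − 183 = -63°.
EPSG code: 32720.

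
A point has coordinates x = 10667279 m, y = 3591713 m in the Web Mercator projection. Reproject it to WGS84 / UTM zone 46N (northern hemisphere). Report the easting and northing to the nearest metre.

Web Mercator inverse (R = 6378137 m) → φ = 30.68349653°, λ = 95.82579766°.
UTM 46N forward: E = 770707.617 m, N = 3397934.505 m.

E 770708 m, N 3397935 m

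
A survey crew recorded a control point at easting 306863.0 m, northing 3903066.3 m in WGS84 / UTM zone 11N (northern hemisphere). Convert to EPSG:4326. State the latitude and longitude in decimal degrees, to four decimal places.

lat 35.2521°, lon -119.1229°

Zone 11N: λ₀ = -117°, k₀ = 0.9996, false easting 500000 m.
Meridian distance M = (N − FN)/k₀ = 3904628.2 m.
Inverse transverse Mercator on WGS84 gives φ = 35.25210020°, λ = -119.12290005°.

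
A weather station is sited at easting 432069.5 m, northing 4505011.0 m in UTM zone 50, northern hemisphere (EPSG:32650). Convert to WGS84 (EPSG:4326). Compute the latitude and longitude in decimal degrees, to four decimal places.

lat 40.6932°, lon 116.1960°

Zone 50N: λ₀ = 117°, k₀ = 0.9996, false easting 500000 m.
Meridian distance M = (N − FN)/k₀ = 4506813.7 m.
Inverse transverse Mercator on WGS84 gives φ = 40.69319974°, λ = 116.19600040°.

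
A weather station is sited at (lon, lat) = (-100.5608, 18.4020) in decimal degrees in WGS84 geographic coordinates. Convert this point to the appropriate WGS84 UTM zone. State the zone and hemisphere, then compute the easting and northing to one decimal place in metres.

Longitude -100.5608° lies in the 6° band [-102°, -96°), giving zone 14; latitude is north of the equator, so 14N.
Zone 14 central meridian λ₀ = 6×14 − 183 = -99°; Δλ = -1.5608°.
Transverse Mercator on WGS84 with k₀ = 0.9996 gives E = 335131.625 m, N = 2035371.208 m.

Zone 14N: E 335131.6 m, N 2035371.2 m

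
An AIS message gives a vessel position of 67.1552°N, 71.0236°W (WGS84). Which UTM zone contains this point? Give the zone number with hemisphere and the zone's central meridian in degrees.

UTM zone = ⌊(λ + 180)/6⌋ + 1; -71.0236° ∈ [-72°, -66°) → zone 19.
Hemisphere: N (φ ≥ 0).
Central meridian λ₀ = 6×19 − 183 = -69°.

Zone 19N, central meridian -69°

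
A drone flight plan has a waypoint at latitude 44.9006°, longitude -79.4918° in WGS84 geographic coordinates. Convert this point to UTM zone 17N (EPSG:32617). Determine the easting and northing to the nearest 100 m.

E 619100 m, N 4973000 m

Zone 17 central meridian λ₀ = 6×17 − 183 = -81°; Δλ = +1.5082°.
Transverse Mercator on WGS84 with k₀ = 0.9996 gives E = 619074.648 m, N = 4973014.802 m.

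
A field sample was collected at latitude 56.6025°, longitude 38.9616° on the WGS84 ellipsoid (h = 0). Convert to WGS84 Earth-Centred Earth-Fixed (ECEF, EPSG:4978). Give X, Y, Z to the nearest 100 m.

X 2736300 m, Y 2212800 m, Z 5301700 m

WGS84: a = 6378137 m, e² = 0.006694380; N(φ) = a/√(1−e²sin²φ) = 6393069.653 m.
X = (N+h)·cosφ·cosλ = 2736282.666 m; Y = (N+h)·cosφ·sinλ = 2212763.222 m; Z = (N(1−e²)+h)·sinφ = 5301663.547 m.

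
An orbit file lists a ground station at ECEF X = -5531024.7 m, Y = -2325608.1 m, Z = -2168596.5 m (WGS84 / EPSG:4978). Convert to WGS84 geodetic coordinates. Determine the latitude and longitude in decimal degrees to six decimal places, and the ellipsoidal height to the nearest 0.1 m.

λ = atan2(Y, X) = -157.19489946°; p = √(X²+Y²) = 6000057.3 m.
Bowring's method on WGS84 (a = 6378137 m, b = 6356752.314 m) gives φ = -19.99460027°, h = 4274.085 m.

lat -19.994600°, lon -157.194899°, h 4274.1 m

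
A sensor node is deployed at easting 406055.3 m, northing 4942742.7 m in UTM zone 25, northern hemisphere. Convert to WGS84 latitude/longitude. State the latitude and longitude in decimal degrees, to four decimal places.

lat 44.6319°, lon -34.1844°

Zone 25N: λ₀ = -33°, k₀ = 0.9996, false easting 500000 m.
Meridian distance M = (N − FN)/k₀ = 4944720.6 m.
Inverse transverse Mercator on WGS84 gives φ = 44.63189998°, λ = -34.18439998°.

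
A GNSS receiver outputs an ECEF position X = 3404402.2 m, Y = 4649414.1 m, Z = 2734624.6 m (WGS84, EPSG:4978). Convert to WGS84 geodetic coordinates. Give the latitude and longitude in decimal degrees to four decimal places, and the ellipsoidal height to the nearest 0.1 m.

lat 25.5360°, lon 53.7876°, h 4303.2 m

λ = atan2(Y, X) = 53.78759993°; p = √(X²+Y²) = 5762552.0 m.
Bowring's method on WGS84 (a = 6378137 m, b = 6356752.314 m) gives φ = 25.53599989°, h = 4303.163 m.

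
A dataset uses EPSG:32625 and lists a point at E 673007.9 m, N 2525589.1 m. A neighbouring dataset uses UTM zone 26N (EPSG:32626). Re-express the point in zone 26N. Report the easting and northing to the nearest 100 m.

UTM 25N → geographic: φ = 22.82909973°, λ = -31.31410017°.
UTM 26N (λ₀ = -27°) forward: E = 57035.257 m, N = 2531079.963 m.

E 57000 m, N 2531100 m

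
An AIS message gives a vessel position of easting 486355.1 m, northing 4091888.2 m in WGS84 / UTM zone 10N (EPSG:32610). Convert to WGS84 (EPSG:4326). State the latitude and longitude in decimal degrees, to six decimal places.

lat 36.973000°, lon -123.153300°

Zone 10N: λ₀ = -123°, k₀ = 0.9996, false easting 500000 m.
Meridian distance M = (N − FN)/k₀ = 4093525.6 m.
Inverse transverse Mercator on WGS84 gives φ = 36.97300038°, λ = -123.15330048°.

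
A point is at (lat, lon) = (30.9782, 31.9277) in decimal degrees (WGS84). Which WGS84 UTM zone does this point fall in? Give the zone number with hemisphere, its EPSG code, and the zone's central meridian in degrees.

Zone 36N (EPSG:32636), central meridian 33°

UTM zone = ⌊(λ + 180)/6⌋ + 1; 31.9277° ∈ [30°, 36°) → zone 36.
Hemisphere: N (φ ≥ 0).
Central meridian λ₀ = 6×36 − 183 = 33°.
EPSG code: 32636.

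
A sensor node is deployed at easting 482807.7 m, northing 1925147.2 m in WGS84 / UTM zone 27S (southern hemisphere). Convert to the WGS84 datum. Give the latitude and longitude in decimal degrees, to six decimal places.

lat -72.769600°, lon -21.520001°

Zone 27S: λ₀ = -21°, k₀ = 0.9996, false easting 500000 m, false northing 10000000 m.
Meridian distance M = (N − FN)/k₀ = -8078084.0 m.
Inverse transverse Mercator on WGS84 gives φ = -72.76959980°, λ = -21.52000128°.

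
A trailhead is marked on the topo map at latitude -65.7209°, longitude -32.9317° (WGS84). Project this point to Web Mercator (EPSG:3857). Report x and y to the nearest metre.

x -3665940 m, y -9800874 m

Web Mercator is spherical with R = a = 6378137 m.
x = R·λ = 6378137 × -0.574766593 = -3665940.075 m.
y = R·ln tan(π/4 + φ/2) = 6378137 × -1.536635815 = -9800873.745 m.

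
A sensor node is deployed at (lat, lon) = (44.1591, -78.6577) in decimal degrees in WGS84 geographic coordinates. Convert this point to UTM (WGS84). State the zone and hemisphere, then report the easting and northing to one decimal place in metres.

Zone 17N: E 687290.9 m, N 4892211.7 m

Longitude -78.6577° lies in the 6° band [-84°, -78°), giving zone 17; latitude is north of the equator, so 17N.
Zone 17 central meridian λ₀ = 6×17 − 183 = -81°; Δλ = +2.3423°.
Transverse Mercator on WGS84 with k₀ = 0.9996 gives E = 687290.881 m, N = 4892211.734 m.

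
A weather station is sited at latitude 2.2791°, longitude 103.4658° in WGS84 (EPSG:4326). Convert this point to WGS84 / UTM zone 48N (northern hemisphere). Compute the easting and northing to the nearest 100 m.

Zone 48 central meridian λ₀ = 6×48 − 183 = 105°; Δλ = -1.5342°.
Transverse Mercator on WGS84 with k₀ = 0.9996 gives E = 329395.631 m, N = 252001.212 m.

E 329400 m, N 252000 m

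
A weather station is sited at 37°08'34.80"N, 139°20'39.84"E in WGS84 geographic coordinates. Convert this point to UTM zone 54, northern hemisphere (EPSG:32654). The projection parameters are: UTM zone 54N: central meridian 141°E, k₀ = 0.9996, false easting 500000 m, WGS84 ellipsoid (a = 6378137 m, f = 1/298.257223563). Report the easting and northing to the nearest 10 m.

Zone 54 central meridian λ₀ = 6×54 − 183 = 141°; Δλ = -1.6556°.
Transverse Mercator on WGS84 with k₀ = 0.9996 gives E = 352961.951 m, N = 4112018.937 m.

E 352960 m, N 4112020 m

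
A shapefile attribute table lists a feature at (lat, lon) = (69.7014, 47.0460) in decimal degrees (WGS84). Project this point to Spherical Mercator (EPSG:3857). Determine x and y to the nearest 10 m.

Web Mercator is spherical with R = a = 6378137 m.
x = R·λ = 6378137 × 0.821107600 = 5237136.764 m.
y = R·ln tan(π/4 + φ/2) = 6378137 × 1.720285593 = 10972217.192 m.

x 5237140 m, y 10972220 m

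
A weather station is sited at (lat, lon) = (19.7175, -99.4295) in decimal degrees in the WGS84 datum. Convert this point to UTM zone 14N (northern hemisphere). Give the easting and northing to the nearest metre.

Zone 14 central meridian λ₀ = 6×14 − 183 = -99°; Δλ = -0.4295°.
Transverse Mercator on WGS84 with k₀ = 0.9996 gives E = 454992.122 m, N = 2180277.267 m.

E 454992 m, N 2180277 m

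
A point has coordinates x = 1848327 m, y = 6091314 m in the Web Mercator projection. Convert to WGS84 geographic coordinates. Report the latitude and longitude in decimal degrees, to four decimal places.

R = 6378137 m. λ = x/R = 16.60380394°.
φ = 2·arctan(exp(y/R)) − 90° = 2·arctan(2.59875) − 90° = 47.90650097°.

lat 47.9065°, lon 16.6038°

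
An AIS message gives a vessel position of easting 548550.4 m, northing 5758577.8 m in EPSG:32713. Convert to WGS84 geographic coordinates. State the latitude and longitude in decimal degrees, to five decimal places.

lat -38.31960°, lon -104.44460°

Zone 13S: λ₀ = -105°, k₀ = 0.9996, false easting 500000 m, false northing 10000000 m.
Meridian distance M = (N − FN)/k₀ = -4243119.4 m.
Inverse transverse Mercator on WGS84 gives φ = -38.31960019°, λ = -104.44460032°.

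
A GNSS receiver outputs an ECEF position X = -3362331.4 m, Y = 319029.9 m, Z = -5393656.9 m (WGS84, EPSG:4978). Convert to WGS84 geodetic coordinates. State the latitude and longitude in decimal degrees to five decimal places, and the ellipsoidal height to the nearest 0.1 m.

lat -58.11860°, lon 174.57980°, h 1096.2 m

λ = atan2(Y, X) = 174.57980066°; p = √(X²+Y²) = 3377432.8 m.
Bowring's method on WGS84 (a = 6378137 m, b = 6356752.314 m) gives φ = -58.11860007°, h = 1096.160 m.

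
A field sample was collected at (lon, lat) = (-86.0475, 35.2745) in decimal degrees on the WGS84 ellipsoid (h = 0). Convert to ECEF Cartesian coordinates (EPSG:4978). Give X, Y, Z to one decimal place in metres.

WGS84: a = 6378137 m, e² = 0.006694380; N(φ) = a/√(1−e²sin²φ) = 6385268.775 m.
X = (N+h)·cosφ·cosλ = 359322.234 m; Y = (N+h)·cosφ·sinλ = -5200500.837 m; Z = (N(1−e²)+h)·sinφ = 3662771.327 m.

X 359322.2 m, Y -5200500.8 m, Z 3662771.3 m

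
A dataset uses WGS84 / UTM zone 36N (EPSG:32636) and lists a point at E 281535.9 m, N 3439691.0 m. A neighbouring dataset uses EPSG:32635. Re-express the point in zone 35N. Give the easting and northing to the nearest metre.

E 854053 m, N 3443359 m

UTM 36N → geographic: φ = 31.07069975°, λ = 30.71020023°.
UTM 35N (λ₀ = 27°) forward: E = 854053.056 m, N = 3443358.646 m.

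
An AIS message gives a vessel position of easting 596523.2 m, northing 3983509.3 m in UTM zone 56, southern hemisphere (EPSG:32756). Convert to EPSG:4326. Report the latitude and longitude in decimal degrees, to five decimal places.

lat -54.28720°, lon 154.48280°

Zone 56S: λ₀ = 153°, k₀ = 0.9996, false easting 500000 m, false northing 10000000 m.
Meridian distance M = (N − FN)/k₀ = -6018898.3 m.
Inverse transverse Mercator on WGS84 gives φ = -54.28720033°, λ = 154.48280031°.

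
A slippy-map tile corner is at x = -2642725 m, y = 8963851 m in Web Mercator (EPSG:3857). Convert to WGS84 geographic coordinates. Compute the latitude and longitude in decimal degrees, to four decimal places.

lat 62.4384°, lon -23.7400°

R = 6378137 m. λ = x/R = -23.74000259°.
φ = 2·arctan(exp(y/R)) − 90° = 2·arctan(4.07717) − 90° = 62.43840020°.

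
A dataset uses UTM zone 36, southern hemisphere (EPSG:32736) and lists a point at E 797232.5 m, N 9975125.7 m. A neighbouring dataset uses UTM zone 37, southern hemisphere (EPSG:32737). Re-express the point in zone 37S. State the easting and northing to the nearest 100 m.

UTM 36S → geographic: φ = -0.22479959°, λ = 35.67020027°.
UTM 37S (λ₀ = 39°) forward: E = 129269.342 m, N = 9975110.587 m.

E 129300 m, N 9975100 m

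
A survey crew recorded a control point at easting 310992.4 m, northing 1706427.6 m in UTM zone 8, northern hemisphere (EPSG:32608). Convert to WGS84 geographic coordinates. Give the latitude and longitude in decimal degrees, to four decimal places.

Zone 8N: λ₀ = -135°, k₀ = 0.9996, false easting 500000 m.
Meridian distance M = (N − FN)/k₀ = 1707110.4 m.
Inverse transverse Mercator on WGS84 gives φ = 15.42790021°, λ = -136.76140033°.

lat 15.4279°, lon -136.7614°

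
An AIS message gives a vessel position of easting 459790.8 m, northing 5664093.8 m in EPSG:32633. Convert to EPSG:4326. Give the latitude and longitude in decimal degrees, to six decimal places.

Zone 33N: λ₀ = 15°, k₀ = 0.9996, false easting 500000 m.
Meridian distance M = (N − FN)/k₀ = 5666360.3 m.
Inverse transverse Mercator on WGS84 gives φ = 51.12690023°, λ = 14.42540037°.

lat 51.126900°, lon 14.425400°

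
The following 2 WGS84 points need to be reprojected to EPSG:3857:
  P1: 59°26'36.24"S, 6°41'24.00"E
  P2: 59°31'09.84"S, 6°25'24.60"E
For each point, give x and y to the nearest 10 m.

Web Mercator: x = R·λ, y = R·ln tan(π/4+φ/2), R = 6378137 m.
P1 (-59.4434°, 6.6900°) → (744727.393, -8276846.122) m.
P2 (-59.5194°, 6.4235°) → (715060.749, -8293506.194) m.

P1: x 744730 m, y -8276850 m; P2: x 715060 m, y -8293510 m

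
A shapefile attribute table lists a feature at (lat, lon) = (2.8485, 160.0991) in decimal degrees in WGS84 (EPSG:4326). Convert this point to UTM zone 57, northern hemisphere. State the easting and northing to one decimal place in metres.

Zone 57 central meridian λ₀ = 6×57 − 183 = 159°; Δλ = +1.0991°.
Transverse Mercator on WGS84 with k₀ = 0.9996 gives E = 622159.714 m, N = 314905.673 m.

E 622159.7 m, N 314905.7 m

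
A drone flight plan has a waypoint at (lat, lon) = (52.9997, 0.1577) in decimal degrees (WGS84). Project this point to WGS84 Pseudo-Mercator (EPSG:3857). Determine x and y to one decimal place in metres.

Web Mercator is spherical with R = a = 6378137 m.
x = R·λ = 6378137 × 0.002752384 = 17555.084 m.
y = R·ln tan(π/4 + φ/2) = 6378137 × 1.094824779 = 6982942.429 m.

x 17555.1 m, y 6982942.4 m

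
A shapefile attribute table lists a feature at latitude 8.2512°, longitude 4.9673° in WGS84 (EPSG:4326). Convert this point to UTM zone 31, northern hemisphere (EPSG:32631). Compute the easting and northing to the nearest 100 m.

Zone 31 central meridian λ₀ = 6×31 − 183 = 3°; Δλ = +1.9673°.
Transverse Mercator on WGS84 with k₀ = 0.9996 gives E = 716701.191 m, N = 912602.642 m.

E 716700 m, N 912600 m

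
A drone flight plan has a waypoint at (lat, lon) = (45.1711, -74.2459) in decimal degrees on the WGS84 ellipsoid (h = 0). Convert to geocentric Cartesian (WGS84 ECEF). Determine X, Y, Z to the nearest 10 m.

WGS84: a = 6378137 m, e² = 0.006694380; N(φ) = a/√(1−e²sin²φ) = 6388902.365 m.
X = (N+h)·cosφ·cosλ = 1222911.984 m; Y = (N+h)·cosφ·sinλ = -4334931.419 m; Z = (N(1−e²)+h)·sinφ = 4500773.901 m.

X 1222910 m, Y -4334930 m, Z 4500770 m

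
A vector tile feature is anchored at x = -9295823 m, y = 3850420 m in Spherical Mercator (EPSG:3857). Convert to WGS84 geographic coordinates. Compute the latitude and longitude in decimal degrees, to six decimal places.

lat 32.661202°, lon -83.505799°

R = 6378137 m. λ = x/R = -83.50579879°.
φ = 2·arctan(exp(y/R)) − 90° = 2·arctan(1.82886) − 90° = 32.66120157°.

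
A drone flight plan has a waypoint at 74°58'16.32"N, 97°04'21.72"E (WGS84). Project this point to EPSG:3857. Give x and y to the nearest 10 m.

Web Mercator is spherical with R = a = 6378137 m.
x = R·λ = 6378137 × 1.694238229 = 10806083.534 m.
y = R·ln tan(π/4 + φ/2) = 6378137 × 2.025649132 = 12919867.678 m.

x 10806080 m, y 12919870 m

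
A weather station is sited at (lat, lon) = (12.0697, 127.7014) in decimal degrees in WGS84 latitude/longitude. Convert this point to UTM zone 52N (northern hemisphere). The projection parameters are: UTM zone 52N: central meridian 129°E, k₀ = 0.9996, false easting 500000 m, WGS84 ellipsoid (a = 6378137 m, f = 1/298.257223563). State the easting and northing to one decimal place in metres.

E 358660.9 m, N 1334595.9 m

Zone 52 central meridian λ₀ = 6×52 − 183 = 129°; Δλ = -1.2986°.
Transverse Mercator on WGS84 with k₀ = 0.9996 gives E = 358660.891 m, N = 1334595.908 m.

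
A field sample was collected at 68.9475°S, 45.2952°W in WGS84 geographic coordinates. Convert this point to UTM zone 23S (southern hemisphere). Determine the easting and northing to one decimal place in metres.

E 488165.6 m, N 2351463.4 m

Zone 23 central meridian λ₀ = 6×23 − 183 = -45°; Δλ = -0.2952°.
Transverse Mercator on WGS84 with k₀ = 0.9996 gives E = 488165.590 m, N = 2351463.376 m.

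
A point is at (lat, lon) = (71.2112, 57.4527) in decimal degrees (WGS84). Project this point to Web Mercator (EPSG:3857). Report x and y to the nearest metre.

x 6395605 m, y 11474876 m

Web Mercator is spherical with R = a = 6378137 m.
x = R·λ = 6378137 × 1.002738779 = 6395605.309 m.
y = R·ln tan(π/4 + φ/2) = 6378137 × 1.799095244 = 11474875.945 m.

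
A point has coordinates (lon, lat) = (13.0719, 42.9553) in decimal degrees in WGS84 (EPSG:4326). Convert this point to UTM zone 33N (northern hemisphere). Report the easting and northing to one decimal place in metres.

Zone 33 central meridian λ₀ = 6×33 − 183 = 15°; Δλ = -1.9281°.
Transverse Mercator on WGS84 with k₀ = 0.9996 gives E = 342727.704 m, N = 4757654.532 m.

E 342727.7 m, N 4757654.5 m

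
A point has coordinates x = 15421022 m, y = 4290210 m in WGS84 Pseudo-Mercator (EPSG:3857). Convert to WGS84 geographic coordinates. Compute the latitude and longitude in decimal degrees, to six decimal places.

R = 6378137 m. λ = x/R = 138.52939759°.
φ = 2·arctan(exp(y/R)) − 90° = 2·arctan(1.95941) − 90° = 35.92429882°.

lat 35.924299°, lon 138.529398°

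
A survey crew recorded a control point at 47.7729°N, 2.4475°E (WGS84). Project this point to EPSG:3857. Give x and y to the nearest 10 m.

Web Mercator is spherical with R = a = 6378137 m.
x = R·λ = 6378137 × 0.042716933 = 272454.454 m.
y = R·ln tan(π/4 + φ/2) = 6378137 × 0.951556278 = 6069156.303 m.

x 272450 m, y 6069160 m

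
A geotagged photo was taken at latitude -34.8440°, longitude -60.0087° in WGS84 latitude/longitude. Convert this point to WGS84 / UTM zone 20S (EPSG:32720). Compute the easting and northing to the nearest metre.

Zone 20 central meridian λ₀ = 6×20 − 183 = -63°; Δλ = +2.9913°.
Transverse Mercator on WGS84 with k₀ = 0.9996 gives E = 773521.586 m, N = 6140174.921 m.

E 773522 m, N 6140175 m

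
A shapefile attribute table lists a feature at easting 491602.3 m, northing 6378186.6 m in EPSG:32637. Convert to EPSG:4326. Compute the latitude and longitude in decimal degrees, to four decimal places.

lat 57.5461°, lon 38.8597°

Zone 37N: λ₀ = 39°, k₀ = 0.9996, false easting 500000 m.
Meridian distance M = (N − FN)/k₀ = 6380738.9 m.
Inverse transverse Mercator on WGS84 gives φ = 57.54610034°, λ = 38.85969989°.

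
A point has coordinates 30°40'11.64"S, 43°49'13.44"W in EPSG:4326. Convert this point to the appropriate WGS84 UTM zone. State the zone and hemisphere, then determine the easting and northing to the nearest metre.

Zone 23S: E 613002 m, N 6606387 m

Longitude -43.8204° lies in the 6° band [-48°, -42°), giving zone 23; latitude is south of the equator, so 23S.
Zone 23 central meridian λ₀ = 6×23 − 183 = -45°; Δλ = +1.1796°.
Transverse Mercator on WGS84 with k₀ = 0.9996 gives E = 613001.665 m, N = 6606387.095 m.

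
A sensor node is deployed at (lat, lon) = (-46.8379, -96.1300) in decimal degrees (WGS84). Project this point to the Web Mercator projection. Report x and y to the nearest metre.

x -10701143 m, y -5915655 m

Web Mercator is spherical with R = a = 6378137 m.
x = R·λ = 6378137 × -1.677785010 = -10701142.650 m.
y = R·ln tan(π/4 + φ/2) = 6378137 × -0.927489524 = -5915655.247 m.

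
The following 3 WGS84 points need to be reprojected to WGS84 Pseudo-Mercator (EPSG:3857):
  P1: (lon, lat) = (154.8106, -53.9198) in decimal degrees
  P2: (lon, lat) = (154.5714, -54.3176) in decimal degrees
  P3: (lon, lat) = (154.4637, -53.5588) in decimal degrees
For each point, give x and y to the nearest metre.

Web Mercator: x = R·λ, y = R·ln tan(π/4+φ/2), R = 6378137 m.
P1 (-53.9198°, 154.8106°) → (17233437.161, -7154981.982) m.
P2 (-54.3176°, 154.5714°) → (17206809.539, -7230536.873) m.
P3 (-53.5588°, 154.4637°) → (17194820.430, -7087037.179) m.

P1: x 17233437 m, y -7154982 m; P2: x 17206810 m, y -7230537 m; P3: x 17194820 m, y -7087037 m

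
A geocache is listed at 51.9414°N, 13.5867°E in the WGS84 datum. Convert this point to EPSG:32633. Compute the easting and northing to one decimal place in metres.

Zone 33 central meridian λ₀ = 6×33 − 183 = 15°; Δλ = -1.4133°.
Transverse Mercator on WGS84 with k₀ = 0.9996 gives E = 402851.903 m, N = 5755464.082 m.

E 402851.9 m, N 5755464.1 m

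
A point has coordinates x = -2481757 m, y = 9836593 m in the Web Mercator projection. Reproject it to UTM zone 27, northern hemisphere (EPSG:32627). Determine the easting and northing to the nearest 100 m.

E 440900 m, N 7304100 m

Web Mercator inverse (R = 6378137 m) → φ = 65.85250025°, λ = -22.29400245°.
UTM 27N forward: E = 440934.002 m, N = 7304078.123 m.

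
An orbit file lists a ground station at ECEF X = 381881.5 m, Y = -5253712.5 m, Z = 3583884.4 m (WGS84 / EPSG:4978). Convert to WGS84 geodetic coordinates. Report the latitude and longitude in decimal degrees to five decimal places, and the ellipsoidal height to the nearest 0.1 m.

lat 34.40930°, lon -85.84260°, h -196.7 m

λ = atan2(Y, X) = -85.84259988°; p = √(X²+Y²) = 5267573.3 m.
Bowring's method on WGS84 (a = 6378137 m, b = 6356752.314 m) gives φ = 34.40930003°, h = -196.720 m.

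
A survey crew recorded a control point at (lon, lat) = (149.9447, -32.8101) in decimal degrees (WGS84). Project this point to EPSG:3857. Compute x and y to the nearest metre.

x 16691768 m, y -3870125 m

Web Mercator is spherical with R = a = 6378137 m.
x = R·λ = 6378137 × 2.617028711 = 16691767.651 m.
y = R·ln tan(π/4 + φ/2) = 6378137 × -0.606779841 = -3870124.956 m.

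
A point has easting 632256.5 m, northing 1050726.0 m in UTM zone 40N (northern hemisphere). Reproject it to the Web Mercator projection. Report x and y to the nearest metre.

x 6479340 m, y 1062787 m

Unproject from UTM 40N (λ₀ = 57°) → φ = 9.50329981°, λ = 58.20489987°.
Web Mercator (R = 6378137 m): x = 6479339.816 m, y = 1062786.754 m.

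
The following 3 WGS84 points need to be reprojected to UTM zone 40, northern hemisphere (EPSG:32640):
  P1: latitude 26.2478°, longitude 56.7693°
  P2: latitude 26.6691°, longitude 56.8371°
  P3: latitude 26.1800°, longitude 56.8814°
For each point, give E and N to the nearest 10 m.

P1: E 476960 m, N 2903150 m; P2: E 483790 m, N 2949800 m; P3: E 488150 m, N 2895620 m

UTM zone 40N: λ₀ = 57°, k₀ = 0.9996.
P1 (26.2478°, 56.7693°) → (476960.697, 2903147.107) m.
P2 (26.6691°, 56.8371°) → (483790.796, 2949796.225) m.
P3 (26.1800°, 56.8814°) → (488148.930, 2895623.361) m.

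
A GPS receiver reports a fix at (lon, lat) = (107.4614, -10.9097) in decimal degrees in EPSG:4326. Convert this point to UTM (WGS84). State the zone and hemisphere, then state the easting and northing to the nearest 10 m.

Longitude 107.4614° lies in the 6° band [102°, 108°), giving zone 48; latitude is south of the equator, so 48S.
Zone 48 central meridian λ₀ = 6×48 − 183 = 105°; Δλ = +2.4614°.
Transverse Mercator on WGS84 with k₀ = 0.9996 gives E = 769051.661 m, N = 8792910.775 m.

Zone 48S: E 769050 m, N 8792910 m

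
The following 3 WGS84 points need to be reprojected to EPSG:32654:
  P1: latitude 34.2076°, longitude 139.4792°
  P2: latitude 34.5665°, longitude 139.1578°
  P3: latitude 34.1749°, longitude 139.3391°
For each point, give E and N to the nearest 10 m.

P1: E 359890 m, N 3786220 m; P2: E 331000 m, N 3826510 m; P3: E 346930 m, N 3782800 m

UTM zone 54N: λ₀ = 141°, k₀ = 0.9996.
P1 (34.2076°, 139.4792°) → (359893.889, 3786220.141) m.
P2 (34.5665°, 139.1578°) → (331004.007, 3826513.015) m.
P3 (34.1749°, 139.3391°) → (346926.579, 3782795.295) m.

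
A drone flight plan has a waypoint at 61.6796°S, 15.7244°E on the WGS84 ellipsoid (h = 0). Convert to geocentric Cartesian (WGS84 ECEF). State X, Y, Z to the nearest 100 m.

X 2920100 m, Y 822200 m, Z -5591700 m

WGS84: a = 6378137 m, e² = 0.006694380; N(φ) = a/√(1−e²sin²φ) = 6394745.782 m.
X = (N+h)·cosφ·cosλ = 2920146.990 m; Y = (N+h)·cosφ·sinλ = 822158.291 m; Z = (N(1−e²)+h)·sinφ = -5591664.065 m.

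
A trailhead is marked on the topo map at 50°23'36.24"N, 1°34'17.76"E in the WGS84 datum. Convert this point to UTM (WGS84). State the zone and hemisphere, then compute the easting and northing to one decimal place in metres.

Zone 31N: E 398470.5 m, N 5583347.3 m

Longitude 1.5716° lies in the 6° band [0°, 6°), giving zone 31; latitude is north of the equator, so 31N.
Zone 31 central meridian λ₀ = 6×31 − 183 = 3°; Δλ = -1.4284°.
Transverse Mercator on WGS84 with k₀ = 0.9996 gives E = 398470.469 m, N = 5583347.348 m.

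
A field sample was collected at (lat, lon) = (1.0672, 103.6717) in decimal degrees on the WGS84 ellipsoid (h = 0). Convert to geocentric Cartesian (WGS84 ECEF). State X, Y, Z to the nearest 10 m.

WGS84: a = 6378137 m, e² = 0.006694380; N(φ) = a/√(1−e²sin²φ) = 6378144.406 m.
X = (N+h)·cosφ·cosλ = -1507265.499 m; Y = (N+h)·cosφ·sinλ = 6196350.934 m; Z = (N(1−e²)+h)·sinφ = 117998.181 m.

X -1507270 m, Y 6196350 m, Z 118000 m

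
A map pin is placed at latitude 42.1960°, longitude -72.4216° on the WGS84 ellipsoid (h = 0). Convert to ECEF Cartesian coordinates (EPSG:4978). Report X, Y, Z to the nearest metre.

WGS84: a = 6378137 m, e² = 0.006694380; N(φ) = a/√(1−e²sin²φ) = 6387790.165 m.
X = (N+h)·cosφ·cosλ = 1429235.773 m; Y = (N+h)·cosφ·sinλ = -4511422.323 m; Z = (N(1−e²)+h)·sinφ = 4261757.698 m.

X 1429236 m, Y -4511422 m, Z 4261758 m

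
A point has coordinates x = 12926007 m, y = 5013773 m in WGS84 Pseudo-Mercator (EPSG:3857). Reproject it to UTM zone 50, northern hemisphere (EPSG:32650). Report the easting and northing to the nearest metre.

E 425690 m, N 4540210 m

Web Mercator inverse (R = 6378137 m) → φ = 41.00970327°, λ = 116.11629651°.
UTM 50N forward: E = 425689.668 m, N = 4540210.271 m.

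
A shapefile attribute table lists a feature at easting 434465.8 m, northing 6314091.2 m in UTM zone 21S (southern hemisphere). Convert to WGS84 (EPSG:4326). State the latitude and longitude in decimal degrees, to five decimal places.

lat -33.31030°, lon -57.70400°

Zone 21S: λ₀ = -57°, k₀ = 0.9996, false easting 500000 m, false northing 10000000 m.
Meridian distance M = (N − FN)/k₀ = -3687383.8 m.
Inverse transverse Mercator on WGS84 gives φ = -33.31030000°, λ = -57.70399961°.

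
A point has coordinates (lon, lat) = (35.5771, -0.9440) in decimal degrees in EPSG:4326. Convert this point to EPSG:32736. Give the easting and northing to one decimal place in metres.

Zone 36 central meridian λ₀ = 6×36 − 183 = 33°; Δλ = +2.5771°.
Transverse Mercator on WGS84 with k₀ = 0.9996 gives E = 786825.375 m, N = 9895553.213 m.

E 786825.4 m, N 9895553.2 m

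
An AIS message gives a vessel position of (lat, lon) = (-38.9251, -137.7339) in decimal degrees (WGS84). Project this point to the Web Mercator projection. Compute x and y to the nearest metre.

x -15332468 m, y -4710948 m

Web Mercator is spherical with R = a = 6378137 m.
x = R·λ = 6378137 × -2.403910047 = -15332467.613 m.
y = R·ln tan(π/4 + φ/2) = 6378137 × -0.738608854 = -4710948.462 m.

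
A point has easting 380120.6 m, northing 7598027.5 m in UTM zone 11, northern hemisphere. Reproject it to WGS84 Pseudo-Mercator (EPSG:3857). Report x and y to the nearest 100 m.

Unproject from UTM 11N (λ₀ = -117°) → φ = 68.46920022°, λ = -119.92789884°.
Web Mercator (R = 6378137 m): x = -13350312.631 m, y = 10587860.614 m.

x -13350300 m, y 10587900 m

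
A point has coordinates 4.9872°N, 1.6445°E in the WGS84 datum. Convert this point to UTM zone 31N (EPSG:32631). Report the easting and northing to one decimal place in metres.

E 349720.1 m, N 551404.0 m

Zone 31 central meridian λ₀ = 6×31 − 183 = 3°; Δλ = -1.3555°.
Transverse Mercator on WGS84 with k₀ = 0.9996 gives E = 349720.119 m, N = 551403.964 m.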